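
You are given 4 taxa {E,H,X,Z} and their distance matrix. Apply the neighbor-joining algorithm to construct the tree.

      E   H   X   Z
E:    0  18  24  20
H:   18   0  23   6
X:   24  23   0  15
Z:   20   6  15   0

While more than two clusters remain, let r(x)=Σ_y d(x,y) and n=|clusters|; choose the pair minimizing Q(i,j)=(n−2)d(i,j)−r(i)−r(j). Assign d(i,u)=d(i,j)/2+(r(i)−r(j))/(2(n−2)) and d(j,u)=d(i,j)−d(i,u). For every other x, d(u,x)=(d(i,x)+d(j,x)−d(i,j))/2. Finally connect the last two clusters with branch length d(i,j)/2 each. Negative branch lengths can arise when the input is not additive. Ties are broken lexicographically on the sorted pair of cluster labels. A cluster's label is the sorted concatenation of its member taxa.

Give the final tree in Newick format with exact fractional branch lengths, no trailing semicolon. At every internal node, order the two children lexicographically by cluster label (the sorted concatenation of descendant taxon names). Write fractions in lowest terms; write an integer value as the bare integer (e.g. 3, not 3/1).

step 1: merge (E,X) at d=24, Q=-76; branch lengths E→12, X→12; new cluster EX
  updated: d(EX,H)=17/2, d(EX,Z)=11/2
step 2: merge (EX,H) at d=17/2, Q=-20; branch lengths EX→4, H→9/2; new cluster EHX
  updated: d(EHX,Z)=3/2
step 3: merge (EHX,Z) at d=3/2; branch lengths EHX→3/4, Z→3/4; new cluster EHXZ
final tree: (((E:12,X:12):4,H:9/2):3/4,Z:3/4)
total length: 34

(((E:12,X:12):4,H:9/2):3/4,Z:3/4)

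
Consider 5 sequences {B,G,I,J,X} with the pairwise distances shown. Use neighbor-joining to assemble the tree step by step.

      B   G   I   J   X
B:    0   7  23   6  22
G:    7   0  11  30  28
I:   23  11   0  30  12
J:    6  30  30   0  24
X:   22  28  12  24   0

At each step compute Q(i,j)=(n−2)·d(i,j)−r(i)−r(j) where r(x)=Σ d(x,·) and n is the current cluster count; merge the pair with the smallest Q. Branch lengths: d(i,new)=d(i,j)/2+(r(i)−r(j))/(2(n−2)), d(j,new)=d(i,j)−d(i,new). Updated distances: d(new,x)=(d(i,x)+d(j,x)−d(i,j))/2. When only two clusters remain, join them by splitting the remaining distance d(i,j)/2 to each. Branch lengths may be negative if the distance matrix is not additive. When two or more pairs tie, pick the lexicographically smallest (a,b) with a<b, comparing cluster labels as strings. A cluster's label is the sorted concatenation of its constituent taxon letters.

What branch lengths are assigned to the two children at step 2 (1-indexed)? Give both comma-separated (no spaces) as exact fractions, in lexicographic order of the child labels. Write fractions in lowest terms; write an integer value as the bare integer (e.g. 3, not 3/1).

71/8,53/8

step 1: merge (B,J) at d=6, Q=-130; branch lengths B→-7/3, J→25/3; new cluster BJ
  updated: d(BJ,G)=31/2, d(BJ,I)=47/2, d(BJ,X)=20
step 2: merge (BJ,G) at d=31/2, Q=-165/2; branch lengths BJ→71/8, G→53/8; new cluster BGJ
  updated: d(BGJ,I)=19/2, d(BGJ,X)=65/4
step 3: merge (BGJ,I) at d=19/2, Q=-151/4; branch lengths BGJ→55/8, I→21/8; new cluster BGIJ
  updated: d(BGIJ,X)=75/8
step 4: merge (BGIJ,X) at d=75/8; branch lengths BGIJ→75/16, X→75/16; new cluster BGIJX
final tree: ((((B:-7/3,J:25/3):71/8,G:53/8):55/8,I:21/8):75/16,X:75/16)
total length: 323/8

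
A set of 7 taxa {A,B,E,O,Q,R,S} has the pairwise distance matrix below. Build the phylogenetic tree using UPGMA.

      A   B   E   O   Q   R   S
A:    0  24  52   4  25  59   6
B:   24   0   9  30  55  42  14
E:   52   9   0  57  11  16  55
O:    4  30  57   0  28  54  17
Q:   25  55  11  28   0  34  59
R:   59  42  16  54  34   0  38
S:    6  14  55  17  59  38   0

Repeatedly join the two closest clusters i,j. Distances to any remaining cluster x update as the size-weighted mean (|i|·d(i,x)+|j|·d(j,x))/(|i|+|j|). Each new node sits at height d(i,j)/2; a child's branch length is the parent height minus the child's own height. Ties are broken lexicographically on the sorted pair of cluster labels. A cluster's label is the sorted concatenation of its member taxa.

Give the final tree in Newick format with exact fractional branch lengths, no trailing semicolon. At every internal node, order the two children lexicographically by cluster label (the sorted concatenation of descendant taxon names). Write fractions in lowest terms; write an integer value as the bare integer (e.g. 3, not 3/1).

(((A:2,O:2):15/4,S:23/4):119/8,(((B:9/2,E:9/2):10,R:29/2):13/6,Q:50/3):95/24)

iteration 1: select A,O (d=4); attach at lengths (2, 2); label the merged cluster AO
  updated: d(AO,B)=27, d(AO,E)=109/2, d(AO,Q)=53/2, d(AO,R)=113/2, d(AO,S)=23/2
iteration 2: select B,E (d=9); attach at lengths (9/2, 9/2); label the merged cluster BE
  updated: d(AO,BE)=163/4, d(BE,Q)=33, d(BE,R)=29, d(BE,S)=69/2
iteration 3: select AO,S (d=23/2); attach at lengths (15/4, 23/4); label the merged cluster AOS
  updated: d(AOS,BE)=116/3, d(AOS,Q)=112/3, d(AOS,R)=151/3
iteration 4: select BE,R (d=29); attach at lengths (10, 29/2); label the merged cluster BER
  updated: d(AOS,BER)=383/9, d(BER,Q)=100/3
iteration 5: select BER,Q (d=100/3); attach at lengths (13/6, 50/3); label the merged cluster BEQR
  updated: d(AOS,BEQR)=165/4
iteration 6: select AOS,BEQR (d=165/4); attach at lengths (119/8, 95/24); label the merged cluster ABEOQRS
final tree: (((A:2,O:2):15/4,S:23/4):119/8,(((B:9/2,E:9/2):10,R:29/2):13/6,Q:50/3):95/24)
total length: 254/3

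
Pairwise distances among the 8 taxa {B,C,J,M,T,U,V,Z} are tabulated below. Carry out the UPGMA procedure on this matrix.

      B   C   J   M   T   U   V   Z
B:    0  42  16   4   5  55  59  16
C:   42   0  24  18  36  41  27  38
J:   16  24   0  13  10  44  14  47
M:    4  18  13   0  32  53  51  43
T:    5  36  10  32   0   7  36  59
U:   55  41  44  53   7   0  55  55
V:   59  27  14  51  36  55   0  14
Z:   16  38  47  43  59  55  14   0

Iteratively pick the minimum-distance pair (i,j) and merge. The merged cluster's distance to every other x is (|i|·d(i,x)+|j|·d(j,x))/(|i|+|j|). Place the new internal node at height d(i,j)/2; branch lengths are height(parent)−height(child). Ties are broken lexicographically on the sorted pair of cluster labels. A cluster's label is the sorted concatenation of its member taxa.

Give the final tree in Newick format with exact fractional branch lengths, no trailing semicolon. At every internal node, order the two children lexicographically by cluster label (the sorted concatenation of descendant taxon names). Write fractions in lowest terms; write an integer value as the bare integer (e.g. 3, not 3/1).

((((B:2,M:2):51/4,Z:59/4):65/36,(C:51/4,(J:7,V:7):23/4):137/36):251/72,(T:7/2,U:7/2):397/24)

1. join B+M (d=4) ⇒ BM; edges |B|=2, |M|=2
  updated: d(BM,C)=30, d(BM,J)=29/2, d(BM,T)=37/2, d(BM,U)=54, d(BM,V)=55, d(BM,Z)=59/2
2. join T+U (d=7) ⇒ TU; edges |T|=7/2, |U|=7/2
  updated: d(BM,TU)=145/4, d(C,TU)=77/2, d(J,TU)=27, d(TU,V)=91/2, d(TU,Z)=57
3. join J+V (d=14) ⇒ JV; edges |J|=7, |V|=7
  updated: d(BM,JV)=139/4, d(C,JV)=51/2, d(JV,TU)=145/4, d(JV,Z)=61/2
4. join C+JV (d=51/2) ⇒ CJV; edges |C|=51/4, |JV|=23/4
  updated: d(BM,CJV)=199/6, d(CJV,TU)=37, d(CJV,Z)=33
5. join BM+Z (d=59/2) ⇒ BMZ; edges |BM|=51/4, |Z|=59/4
  updated: d(BMZ,CJV)=298/9, d(BMZ,TU)=259/6
6. join BMZ+CJV (d=298/9) ⇒ BCJMVZ; edges |BMZ|=65/36, |CJV|=137/36
  updated: d(BCJMVZ,TU)=481/12
7. join BCJMVZ+TU (d=481/12) ⇒ BCJMTUVZ; edges |BCJMVZ|=251/72, |TU|=397/24
final tree: ((((B:2,M:2):51/4,Z:59/4):65/36,(C:51/4,(J:7,V:7):23/4):137/36):251/72,(T:7/2,U:7/2):397/24)
total length: 3479/36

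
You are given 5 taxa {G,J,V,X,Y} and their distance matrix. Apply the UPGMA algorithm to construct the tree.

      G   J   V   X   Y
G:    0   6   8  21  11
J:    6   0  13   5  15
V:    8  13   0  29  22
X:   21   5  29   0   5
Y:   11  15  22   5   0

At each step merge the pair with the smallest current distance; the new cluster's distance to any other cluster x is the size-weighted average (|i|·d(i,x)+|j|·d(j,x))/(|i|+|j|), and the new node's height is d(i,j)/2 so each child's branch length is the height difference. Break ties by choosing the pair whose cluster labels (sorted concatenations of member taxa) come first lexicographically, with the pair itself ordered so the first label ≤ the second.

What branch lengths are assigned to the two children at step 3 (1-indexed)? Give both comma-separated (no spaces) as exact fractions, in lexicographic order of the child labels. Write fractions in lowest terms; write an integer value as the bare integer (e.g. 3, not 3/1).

5/2,5

1. join J+X (d=5) ⇒ JX; edges |J|=5/2, |X|=5/2
  updated: d(G,JX)=27/2, d(JX,V)=21, d(JX,Y)=10
2. join G+V (d=8) ⇒ GV; edges |G|=4, |V|=4
  updated: d(GV,JX)=69/4, d(GV,Y)=33/2
3. join JX+Y (d=10) ⇒ JXY; edges |JX|=5/2, |Y|=5
  updated: d(GV,JXY)=17
4. join GV+JXY (d=17) ⇒ GJVXY; edges |GV|=9/2, |JXY|=7/2
final tree: ((G:4,V:4):9/2,((J:5/2,X:5/2):5/2,Y:5):7/2)
total length: 57/2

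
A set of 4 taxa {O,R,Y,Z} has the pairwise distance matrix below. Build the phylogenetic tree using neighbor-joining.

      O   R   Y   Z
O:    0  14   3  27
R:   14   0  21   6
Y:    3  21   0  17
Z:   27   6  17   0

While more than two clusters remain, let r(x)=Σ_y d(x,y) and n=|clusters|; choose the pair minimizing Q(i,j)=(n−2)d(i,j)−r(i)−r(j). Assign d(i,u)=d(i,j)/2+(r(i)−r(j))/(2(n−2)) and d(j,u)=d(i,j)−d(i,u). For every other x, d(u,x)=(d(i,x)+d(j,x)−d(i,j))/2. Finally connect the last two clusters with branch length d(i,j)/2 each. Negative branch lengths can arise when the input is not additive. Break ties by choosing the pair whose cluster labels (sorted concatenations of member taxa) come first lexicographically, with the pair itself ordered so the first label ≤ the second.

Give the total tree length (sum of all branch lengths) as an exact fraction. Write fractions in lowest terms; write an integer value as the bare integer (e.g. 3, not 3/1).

97/4

step 1: merge (O,Y) at d=3, Q=-79; branch lengths O→9/4, Y→3/4; new cluster OY
  updated: d(OY,R)=16, d(OY,Z)=41/2
step 2: merge (OY,R) at d=16, Q=-85/2; branch lengths OY→61/4, R→3/4; new cluster ORY
  updated: d(ORY,Z)=21/4
step 3: merge (ORY,Z) at d=21/4; branch lengths ORY→21/8, Z→21/8; new cluster ORYZ
final tree: (((O:9/4,Y:3/4):61/4,R:3/4):21/8,Z:21/8)
total length: 97/4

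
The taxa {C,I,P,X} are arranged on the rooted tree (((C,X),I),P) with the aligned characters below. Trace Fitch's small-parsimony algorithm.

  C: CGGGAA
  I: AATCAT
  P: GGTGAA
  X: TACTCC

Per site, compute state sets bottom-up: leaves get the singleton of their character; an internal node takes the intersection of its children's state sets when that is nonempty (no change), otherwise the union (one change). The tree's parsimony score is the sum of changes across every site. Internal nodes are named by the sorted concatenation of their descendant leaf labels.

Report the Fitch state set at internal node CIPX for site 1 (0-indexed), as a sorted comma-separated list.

A,G

[col 0] CX: children C:{C}, X:{T} ∪→ {C,T}; cost 1
[col 0] CIX: children CX:{C,T}, I:{A} ∪→ {A,C,T}; cost 1
[col 0] CIPX: children CIX:{A,C,T}, P:{G} ∪→ {A,C,G,T}; cost 1
[col 1] CX: children C:{G}, X:{A} ∪→ {A,G}; cost 1
[col 1] CIX: children CX:{A,G}, I:{A} ∩→ {A}; cost 0
[col 1] CIPX: children CIX:{A}, P:{G} ∪→ {A,G}; cost 1
[col 2] CX: children C:{G}, X:{C} ∪→ {C,G}; cost 1
[col 2] CIX: children CX:{C,G}, I:{T} ∪→ {C,G,T}; cost 1
[col 2] CIPX: children CIX:{C,G,T}, P:{T} ∩→ {T}; cost 0
[col 3] CX: children C:{G}, X:{T} ∪→ {G,T}; cost 1
[col 3] CIX: children CX:{G,T}, I:{C} ∪→ {C,G,T}; cost 1
[col 3] CIPX: children CIX:{C,G,T}, P:{G} ∩→ {G}; cost 0
[col 4] CX: children C:{A}, X:{C} ∪→ {A,C}; cost 1
[col 4] CIX: children CX:{A,C}, I:{A} ∩→ {A}; cost 0
[col 4] CIPX: children CIX:{A}, P:{A} ∩→ {A}; cost 0
[col 5] CX: children C:{A}, X:{C} ∪→ {A,C}; cost 1
[col 5] CIX: children CX:{A,C}, I:{T} ∪→ {A,C,T}; cost 1
[col 5] CIPX: children CIX:{A,C,T}, P:{A} ∩→ {A}; cost 0
per-site changes: [3, 2, 2, 2, 1, 2]; total = 12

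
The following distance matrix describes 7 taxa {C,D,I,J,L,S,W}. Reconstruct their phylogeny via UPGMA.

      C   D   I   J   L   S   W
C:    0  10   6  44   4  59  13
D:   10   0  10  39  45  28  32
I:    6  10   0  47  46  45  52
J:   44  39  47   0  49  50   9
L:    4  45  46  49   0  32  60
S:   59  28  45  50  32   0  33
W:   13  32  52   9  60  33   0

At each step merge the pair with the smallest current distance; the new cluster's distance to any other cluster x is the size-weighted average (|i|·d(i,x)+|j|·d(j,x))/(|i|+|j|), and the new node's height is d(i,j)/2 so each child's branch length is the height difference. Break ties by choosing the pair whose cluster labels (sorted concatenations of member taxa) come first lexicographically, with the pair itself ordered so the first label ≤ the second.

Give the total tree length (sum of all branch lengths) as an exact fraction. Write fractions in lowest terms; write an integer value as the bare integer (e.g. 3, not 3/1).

3491/40

1. join C+L (d=4) ⇒ CL; edges |C|=2, |L|=2
  updated: d(CL,D)=55/2, d(CL,I)=26, d(CL,J)=93/2, d(CL,S)=91/2, d(CL,W)=73/2
2. join J+W (d=9) ⇒ JW; edges |J|=9/2, |W|=9/2
  updated: d(CL,JW)=83/2, d(D,JW)=71/2, d(I,JW)=99/2, d(JW,S)=83/2
3. join D+I (d=10) ⇒ DI; edges |D|=5, |I|=5
  updated: d(CL,DI)=107/4, d(DI,JW)=85/2, d(DI,S)=73/2
4. join CL+DI (d=107/4) ⇒ CDIL; edges |CL|=91/8, |DI|=67/8
  updated: d(CDIL,JW)=42, d(CDIL,S)=41
5. join CDIL+S (d=41) ⇒ CDILS; edges |CDIL|=57/8, |S|=41/2
  updated: d(CDILS,JW)=419/10
6. join CDILS+JW (d=419/10) ⇒ CDIJLSW; edges |CDILS|=9/20, |JW|=329/20
final tree: ((((C:2,L:2):91/8,(D:5,I:5):67/8):57/8,S:41/2):9/20,(J:9/2,W:9/2):329/20)
total length: 3491/40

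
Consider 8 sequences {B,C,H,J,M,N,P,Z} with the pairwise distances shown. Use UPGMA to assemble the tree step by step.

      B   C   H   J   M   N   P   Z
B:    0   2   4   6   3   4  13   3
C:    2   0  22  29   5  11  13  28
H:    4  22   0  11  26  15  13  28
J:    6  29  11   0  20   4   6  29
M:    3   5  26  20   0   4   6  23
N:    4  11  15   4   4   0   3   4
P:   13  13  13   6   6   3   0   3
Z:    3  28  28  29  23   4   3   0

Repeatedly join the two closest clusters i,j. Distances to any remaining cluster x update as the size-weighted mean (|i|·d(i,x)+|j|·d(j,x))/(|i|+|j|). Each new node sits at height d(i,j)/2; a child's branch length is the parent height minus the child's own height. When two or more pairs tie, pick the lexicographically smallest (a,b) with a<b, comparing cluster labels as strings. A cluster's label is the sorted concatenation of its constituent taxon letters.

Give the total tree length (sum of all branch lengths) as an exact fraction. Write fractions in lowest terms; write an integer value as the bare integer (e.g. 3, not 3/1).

1. join B+C (d=2) ⇒ BC; edges |B|=1, |C|=1
  updated: d(BC,H)=13, d(BC,J)=35/2, d(BC,M)=4, d(BC,N)=15/2, d(BC,P)=13, d(BC,Z)=31/2
2. join N+P (d=3) ⇒ NP; edges |N|=3/2, |P|=3/2
  updated: d(BC,NP)=41/4, d(H,NP)=14, d(J,NP)=5, d(M,NP)=5, d(NP,Z)=7/2
3. join NP+Z (d=7/2) ⇒ NPZ; edges |NP|=1/4, |Z|=7/4
  updated: d(BC,NPZ)=12, d(H,NPZ)=56/3, d(J,NPZ)=13, d(M,NPZ)=11
4. join BC+M (d=4) ⇒ BCM; edges |BC|=1, |M|=2
  updated: d(BCM,H)=52/3, d(BCM,J)=55/3, d(BCM,NPZ)=35/3
5. join H+J (d=11) ⇒ HJ; edges |H|=11/2, |J|=11/2
  updated: d(BCM,HJ)=107/6, d(HJ,NPZ)=95/6
6. join BCM+NPZ (d=35/3) ⇒ BCMNPZ; edges |BCM|=23/6, |NPZ|=49/12
  updated: d(BCMNPZ,HJ)=101/6
7. join BCMNPZ+HJ (d=101/6) ⇒ BCHJMNPZ; edges |BCMNPZ|=31/12, |HJ|=35/12
final tree: ((((B:1,C:1):1,M:2):23/6,((N:3/2,P:3/2):1/4,Z:7/4):49/12):31/12,(H:11/2,J:11/2):35/12)
total length: 413/12

413/12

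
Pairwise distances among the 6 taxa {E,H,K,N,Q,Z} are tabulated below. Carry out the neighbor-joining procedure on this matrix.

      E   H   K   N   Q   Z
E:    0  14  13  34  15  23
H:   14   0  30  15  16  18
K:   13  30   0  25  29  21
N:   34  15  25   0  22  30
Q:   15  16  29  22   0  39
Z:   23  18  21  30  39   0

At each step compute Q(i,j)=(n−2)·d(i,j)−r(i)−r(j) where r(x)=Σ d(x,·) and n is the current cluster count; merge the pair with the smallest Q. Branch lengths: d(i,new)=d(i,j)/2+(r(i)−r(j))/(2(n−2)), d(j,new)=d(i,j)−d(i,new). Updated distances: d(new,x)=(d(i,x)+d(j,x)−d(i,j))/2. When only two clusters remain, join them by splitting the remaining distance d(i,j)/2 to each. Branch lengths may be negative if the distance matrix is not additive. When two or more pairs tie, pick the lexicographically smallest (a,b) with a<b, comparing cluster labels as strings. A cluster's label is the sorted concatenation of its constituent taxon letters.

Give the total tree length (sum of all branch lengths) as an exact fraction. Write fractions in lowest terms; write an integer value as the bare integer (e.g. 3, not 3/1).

iteration 1: select E,K (d=13, Q=-165); attach at lengths (33/8, 71/8); label the merged cluster EK
  updated: d(EK,H)=31/2, d(EK,N)=23, d(EK,Q)=31/2, d(EK,Z)=31/2
iteration 2: select EK,Z (d=31/2, Q=-251/2); attach at lengths (9/4, 53/4); label the merged cluster EKZ
  updated: d(EKZ,H)=9, d(EKZ,N)=75/4, d(EKZ,Q)=39/2
iteration 3: select EKZ,H (d=9, Q=-277/4); attach at lengths (101/16, 43/16); label the merged cluster EHKZ
  updated: d(EHKZ,N)=99/8, d(EHKZ,Q)=53/4
iteration 4: select EHKZ,N (d=99/8, Q=-381/8); attach at lengths (29/16, 169/16); label the merged cluster EHKNZ
  updated: d(EHKNZ,Q)=183/16
iteration 5: select EHKNZ,Q (d=183/16); attach at lengths (183/32, 183/32); label the merged cluster EHKNQZ
final tree: (((((E:33/8,K:71/8):9/4,Z:53/4):101/16,H:43/16):29/16,N:169/16):183/32,Q:183/32)
total length: 981/16

981/16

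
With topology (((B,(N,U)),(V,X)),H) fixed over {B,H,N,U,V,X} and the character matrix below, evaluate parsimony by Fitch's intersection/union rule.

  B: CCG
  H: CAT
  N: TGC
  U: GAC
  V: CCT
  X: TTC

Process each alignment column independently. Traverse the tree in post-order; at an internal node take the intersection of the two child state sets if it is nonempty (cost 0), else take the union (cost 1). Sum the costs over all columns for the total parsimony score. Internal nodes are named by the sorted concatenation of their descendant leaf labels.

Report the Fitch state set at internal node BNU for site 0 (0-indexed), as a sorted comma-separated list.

C,G,T

[col 0] NU: children N:{T}, U:{G} ∪→ {G,T}; cost 1
[col 0] BNU: children B:{C}, NU:{G,T} ∪→ {C,G,T}; cost 1
[col 0] VX: children V:{C}, X:{T} ∪→ {C,T}; cost 1
[col 0] BNUVX: children BNU:{C,G,T}, VX:{C,T} ∩→ {C,T}; cost 0
[col 0] BHNUVX: children BNUVX:{C,T}, H:{C} ∩→ {C}; cost 0
[col 1] NU: children N:{G}, U:{A} ∪→ {A,G}; cost 1
[col 1] BNU: children B:{C}, NU:{A,G} ∪→ {A,C,G}; cost 1
[col 1] VX: children V:{C}, X:{T} ∪→ {C,T}; cost 1
[col 1] BNUVX: children BNU:{A,C,G}, VX:{C,T} ∩→ {C}; cost 0
[col 1] BHNUVX: children BNUVX:{C}, H:{A} ∪→ {A,C}; cost 1
[col 2] NU: children N:{C}, U:{C} ∩→ {C}; cost 0
[col 2] BNU: children B:{G}, NU:{C} ∪→ {C,G}; cost 1
[col 2] VX: children V:{T}, X:{C} ∪→ {C,T}; cost 1
[col 2] BNUVX: children BNU:{C,G}, VX:{C,T} ∩→ {C}; cost 0
[col 2] BHNUVX: children BNUVX:{C}, H:{T} ∪→ {C,T}; cost 1
per-site changes: [3, 4, 3]; total = 10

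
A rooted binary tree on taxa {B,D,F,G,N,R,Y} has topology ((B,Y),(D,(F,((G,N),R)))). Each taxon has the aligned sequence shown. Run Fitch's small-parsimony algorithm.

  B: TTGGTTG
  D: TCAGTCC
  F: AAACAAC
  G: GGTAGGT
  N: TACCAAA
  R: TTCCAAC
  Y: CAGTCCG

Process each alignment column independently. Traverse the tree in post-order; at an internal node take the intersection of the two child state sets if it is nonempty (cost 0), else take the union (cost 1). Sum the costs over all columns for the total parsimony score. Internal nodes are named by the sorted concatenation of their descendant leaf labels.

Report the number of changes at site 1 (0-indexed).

4

BY@0: {T} ∪ {C} = {C,T} (union, +1)
GN@0: {G} ∪ {T} = {G,T} (union, +1)
GNR@0: {G,T} ∩ {T} = {T} (intersection, +0)
FGNR@0: {A} ∪ {T} = {A,T} (union, +1)
DFGNR@0: {T} ∩ {A,T} = {T} (intersection, +0)
BDFGNRY@0: {C,T} ∩ {T} = {T} (intersection, +0)
BY@1: {T} ∪ {A} = {A,T} (union, +1)
GN@1: {G} ∪ {A} = {A,G} (union, +1)
GNR@1: {A,G} ∪ {T} = {A,G,T} (union, +1)
FGNR@1: {A} ∩ {A,G,T} = {A} (intersection, +0)
DFGNR@1: {C} ∪ {A} = {A,C} (union, +1)
BDFGNRY@1: {A,T} ∩ {A,C} = {A} (intersection, +0)
BY@2: {G} ∩ {G} = {G} (intersection, +0)
GN@2: {T} ∪ {C} = {C,T} (union, +1)
GNR@2: {C,T} ∩ {C} = {C} (intersection, +0)
FGNR@2: {A} ∪ {C} = {A,C} (union, +1)
DFGNR@2: {A} ∩ {A,C} = {A} (intersection, +0)
BDFGNRY@2: {G} ∪ {A} = {A,G} (union, +1)
BY@3: {G} ∪ {T} = {G,T} (union, +1)
GN@3: {A} ∪ {C} = {A,C} (union, +1)
GNR@3: {A,C} ∩ {C} = {C} (intersection, +0)
FGNR@3: {C} ∩ {C} = {C} (intersection, +0)
DFGNR@3: {G} ∪ {C} = {C,G} (union, +1)
BDFGNRY@3: {G,T} ∩ {C,G} = {G} (intersection, +0)
BY@4: {T} ∪ {C} = {C,T} (union, +1)
GN@4: {G} ∪ {A} = {A,G} (union, +1)
GNR@4: {A,G} ∩ {A} = {A} (intersection, +0)
FGNR@4: {A} ∩ {A} = {A} (intersection, +0)
DFGNR@4: {T} ∪ {A} = {A,T} (union, +1)
BDFGNRY@4: {C,T} ∩ {A,T} = {T} (intersection, +0)
BY@5: {T} ∪ {C} = {C,T} (union, +1)
GN@5: {G} ∪ {A} = {A,G} (union, +1)
GNR@5: {A,G} ∩ {A} = {A} (intersection, +0)
FGNR@5: {A} ∩ {A} = {A} (intersection, +0)
DFGNR@5: {C} ∪ {A} = {A,C} (union, +1)
BDFGNRY@5: {C,T} ∩ {A,C} = {C} (intersection, +0)
BY@6: {G} ∩ {G} = {G} (intersection, +0)
GN@6: {T} ∪ {A} = {A,T} (union, +1)
GNR@6: {A,T} ∪ {C} = {A,C,T} (union, +1)
FGNR@6: {C} ∩ {A,C,T} = {C} (intersection, +0)
DFGNR@6: {C} ∩ {C} = {C} (intersection, +0)
BDFGNRY@6: {G} ∪ {C} = {C,G} (union, +1)
per-site changes: [3, 4, 3, 3, 3, 3, 3]; total = 22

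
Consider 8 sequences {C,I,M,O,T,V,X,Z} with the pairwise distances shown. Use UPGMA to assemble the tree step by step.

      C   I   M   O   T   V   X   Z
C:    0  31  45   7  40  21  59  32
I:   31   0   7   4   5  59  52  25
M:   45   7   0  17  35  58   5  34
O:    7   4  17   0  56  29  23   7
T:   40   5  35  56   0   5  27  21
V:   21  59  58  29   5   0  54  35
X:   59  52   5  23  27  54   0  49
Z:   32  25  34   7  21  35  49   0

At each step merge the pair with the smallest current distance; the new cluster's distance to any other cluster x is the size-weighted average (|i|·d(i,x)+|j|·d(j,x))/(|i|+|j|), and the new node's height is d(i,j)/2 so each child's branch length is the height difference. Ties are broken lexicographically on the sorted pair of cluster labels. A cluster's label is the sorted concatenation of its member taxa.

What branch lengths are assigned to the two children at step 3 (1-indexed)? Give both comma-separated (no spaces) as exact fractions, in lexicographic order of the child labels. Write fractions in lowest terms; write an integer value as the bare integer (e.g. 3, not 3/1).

5/2,5/2

1. join I+O (d=4) ⇒ IO; edges |I|=2, |O|=2
  updated: d(C,IO)=19, d(IO,M)=12, d(IO,T)=61/2, d(IO,V)=44, d(IO,X)=75/2, d(IO,Z)=16
2. join M+X (d=5) ⇒ MX; edges |M|=5/2, |X|=5/2
  updated: d(C,MX)=52, d(IO,MX)=99/4, d(MX,T)=31, d(MX,V)=56, d(MX,Z)=83/2
3. join T+V (d=5) ⇒ TV; edges |T|=5/2, |V|=5/2
  updated: d(C,TV)=61/2, d(IO,TV)=149/4, d(MX,TV)=87/2, d(TV,Z)=28
4. join IO+Z (d=16) ⇒ IOZ; edges |IO|=6, |Z|=8
  updated: d(C,IOZ)=70/3, d(IOZ,MX)=91/3, d(IOZ,TV)=205/6
5. join C+IOZ (d=70/3) ⇒ CIOZ; edges |C|=35/3, |IOZ|=11/3
  updated: d(CIOZ,MX)=143/4, d(CIOZ,TV)=133/4
6. join CIOZ+TV (d=133/4) ⇒ CIOTVZ; edges |CIOZ|=119/24, |TV|=113/8
  updated: d(CIOTVZ,MX)=115/3
7. join CIOTVZ+MX (d=115/3) ⇒ CIMOTVXZ; edges |CIOTVZ|=61/24, |MX|=50/3
final tree: (((C:35/3,((I:2,O:2):6,Z:8):11/3):119/24,(T:5/2,V:5/2):113/8):61/24,(M:5/2,X:5/2):50/3)
total length: 653/8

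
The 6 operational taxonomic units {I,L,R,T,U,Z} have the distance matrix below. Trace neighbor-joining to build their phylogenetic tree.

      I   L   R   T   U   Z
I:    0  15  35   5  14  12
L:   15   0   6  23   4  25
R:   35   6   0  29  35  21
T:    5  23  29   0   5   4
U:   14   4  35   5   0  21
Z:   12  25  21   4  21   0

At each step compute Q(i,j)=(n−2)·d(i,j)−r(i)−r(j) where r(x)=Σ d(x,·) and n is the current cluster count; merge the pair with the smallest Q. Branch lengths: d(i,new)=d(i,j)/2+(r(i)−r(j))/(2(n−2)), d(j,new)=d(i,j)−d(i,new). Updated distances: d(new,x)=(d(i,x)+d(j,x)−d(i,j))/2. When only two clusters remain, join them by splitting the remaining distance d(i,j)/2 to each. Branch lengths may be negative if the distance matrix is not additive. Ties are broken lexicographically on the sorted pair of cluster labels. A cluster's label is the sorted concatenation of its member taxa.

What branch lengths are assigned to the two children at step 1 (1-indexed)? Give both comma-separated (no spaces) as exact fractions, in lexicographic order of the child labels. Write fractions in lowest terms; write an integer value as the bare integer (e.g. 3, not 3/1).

step 1: merge (L,R) at d=6, Q=-175; branch lengths L→-29/8, R→77/8; new cluster LR
  updated: d(I,LR)=22, d(LR,T)=23, d(LR,U)=33/2, d(LR,Z)=20
step 2: merge (LR,U) at d=33/2, Q=-177/2; branch lengths LR→149/12, U→49/12; new cluster LRU
  updated: d(I,LRU)=39/4, d(LRU,T)=23/4, d(LRU,Z)=49/4
step 3: merge (I,LRU) at d=39/4, Q=-35; branch lengths I→37/8, LRU→41/8; new cluster ILRU
  updated: d(ILRU,T)=1/2, d(ILRU,Z)=29/4
step 4: merge (ILRU,T) at d=1/2, Q=-47/4; branch lengths ILRU→15/8, T→-11/8; new cluster ILRTU
  updated: d(ILRTU,Z)=43/8
step 5: merge (ILRTU,Z) at d=43/8; branch lengths ILRTU→43/16, Z→43/16; new cluster ILRTUZ
final tree: (((I:37/8,((L:-29/8,R:77/8):149/12,U:49/12):41/8):15/8,T:-11/8):43/16,Z:43/16)
total length: 305/8

-29/8,77/8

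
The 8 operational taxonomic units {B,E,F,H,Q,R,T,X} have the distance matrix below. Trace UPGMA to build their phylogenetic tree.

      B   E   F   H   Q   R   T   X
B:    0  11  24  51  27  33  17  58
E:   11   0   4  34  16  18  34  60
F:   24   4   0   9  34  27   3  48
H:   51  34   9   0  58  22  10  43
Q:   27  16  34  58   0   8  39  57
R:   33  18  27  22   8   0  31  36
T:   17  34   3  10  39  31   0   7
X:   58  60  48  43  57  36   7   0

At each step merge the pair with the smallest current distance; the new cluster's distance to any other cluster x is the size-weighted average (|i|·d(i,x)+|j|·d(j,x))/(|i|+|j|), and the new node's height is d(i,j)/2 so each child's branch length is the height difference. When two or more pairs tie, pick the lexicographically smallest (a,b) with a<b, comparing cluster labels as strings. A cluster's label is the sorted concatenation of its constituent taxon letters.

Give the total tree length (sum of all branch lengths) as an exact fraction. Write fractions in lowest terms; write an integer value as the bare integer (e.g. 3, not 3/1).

iteration 1: select F,T (d=3); attach at lengths (3/2, 3/2); label the merged cluster FT
  updated: d(B,FT)=41/2, d(E,FT)=19, d(FT,H)=19/2, d(FT,Q)=73/2, d(FT,R)=29, d(FT,X)=55/2
iteration 2: select Q,R (d=8); attach at lengths (4, 4); label the merged cluster QR
  updated: d(B,QR)=30, d(E,QR)=17, d(FT,QR)=131/4, d(H,QR)=40, d(QR,X)=93/2
iteration 3: select FT,H (d=19/2); attach at lengths (13/4, 19/4); label the merged cluster FHT
  updated: d(B,FHT)=92/3, d(E,FHT)=24, d(FHT,QR)=211/6, d(FHT,X)=98/3
iteration 4: select B,E (d=11); attach at lengths (11/2, 11/2); label the merged cluster BE
  updated: d(BE,FHT)=82/3, d(BE,QR)=47/2, d(BE,X)=59
iteration 5: select BE,QR (d=47/2); attach at lengths (25/4, 31/4); label the merged cluster BEQR
  updated: d(BEQR,FHT)=125/4, d(BEQR,X)=211/4
iteration 6: select BEQR,FHT (d=125/4); attach at lengths (31/8, 87/8); label the merged cluster BEFHQRT
  updated: d(BEFHQRT,X)=309/7
iteration 7: select BEFHQRT,X (d=309/7); attach at lengths (361/56, 309/14); label the merged cluster BEFHQRTX
final tree: ((((B:11/2,E:11/2):25/4,(Q:4,R:4):31/4):31/8,((F:3/2,T:3/2):13/4,H:19/4):87/8):361/56,X:309/14)
total length: 4887/56

4887/56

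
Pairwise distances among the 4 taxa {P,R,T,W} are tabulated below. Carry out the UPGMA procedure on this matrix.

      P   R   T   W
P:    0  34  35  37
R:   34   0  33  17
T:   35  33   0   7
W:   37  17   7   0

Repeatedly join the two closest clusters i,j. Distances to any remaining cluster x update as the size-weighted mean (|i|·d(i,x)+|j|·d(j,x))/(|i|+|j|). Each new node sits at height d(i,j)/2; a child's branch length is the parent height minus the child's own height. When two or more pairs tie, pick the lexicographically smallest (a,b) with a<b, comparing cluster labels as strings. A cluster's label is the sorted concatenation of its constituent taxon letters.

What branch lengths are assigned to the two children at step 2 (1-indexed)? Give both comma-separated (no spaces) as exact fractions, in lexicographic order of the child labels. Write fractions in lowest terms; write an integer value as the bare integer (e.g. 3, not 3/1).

25/2,9

iteration 1: select T,W (d=7); attach at lengths (7/2, 7/2); label the merged cluster TW
  updated: d(P,TW)=36, d(R,TW)=25
iteration 2: select R,TW (d=25); attach at lengths (25/2, 9); label the merged cluster RTW
  updated: d(P,RTW)=106/3
iteration 3: select P,RTW (d=106/3); attach at lengths (53/3, 31/6); label the merged cluster PRTW
final tree: (P:53/3,(R:25/2,(T:7/2,W:7/2):9):31/6)
total length: 154/3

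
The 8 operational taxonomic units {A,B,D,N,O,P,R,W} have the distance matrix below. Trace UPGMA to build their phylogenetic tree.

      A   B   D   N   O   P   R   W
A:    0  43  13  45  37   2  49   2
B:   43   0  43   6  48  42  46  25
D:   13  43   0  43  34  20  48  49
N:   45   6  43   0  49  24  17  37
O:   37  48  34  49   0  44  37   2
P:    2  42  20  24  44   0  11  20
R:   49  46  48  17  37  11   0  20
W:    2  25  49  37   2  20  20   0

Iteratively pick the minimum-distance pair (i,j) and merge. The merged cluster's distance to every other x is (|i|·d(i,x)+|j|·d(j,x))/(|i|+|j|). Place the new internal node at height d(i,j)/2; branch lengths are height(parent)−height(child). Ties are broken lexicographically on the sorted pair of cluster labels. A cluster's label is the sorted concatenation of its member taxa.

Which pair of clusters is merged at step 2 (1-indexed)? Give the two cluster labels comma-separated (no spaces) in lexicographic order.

iteration 1: select A,P (d=2); attach at lengths (1, 1); label the merged cluster AP
  updated: d(AP,B)=85/2, d(AP,D)=33/2, d(AP,N)=69/2, d(AP,O)=81/2, d(AP,R)=30, d(AP,W)=11
iteration 2: select O,W (d=2); attach at lengths (1, 1); label the merged cluster OW
  updated: d(AP,OW)=103/4, d(B,OW)=73/2, d(D,OW)=83/2, d(N,OW)=43, d(OW,R)=57/2
iteration 3: select B,N (d=6); attach at lengths (3, 3); label the merged cluster BN
  updated: d(AP,BN)=77/2, d(BN,D)=43, d(BN,OW)=159/4, d(BN,R)=63/2
iteration 4: select AP,D (d=33/2); attach at lengths (29/4, 33/4); label the merged cluster ADP
  updated: d(ADP,BN)=40, d(ADP,OW)=31, d(ADP,R)=36
iteration 5: select OW,R (d=57/2); attach at lengths (53/4, 57/4); label the merged cluster ORW
  updated: d(ADP,ORW)=98/3, d(BN,ORW)=37
iteration 6: select ADP,ORW (d=98/3); attach at lengths (97/12, 25/12); label the merged cluster ADOPRW
  updated: d(ADOPRW,BN)=77/2
iteration 7: select ADOPRW,BN (d=77/2); attach at lengths (35/12, 65/4); label the merged cluster ABDNOPRW
final tree: ((((A:1,P:1):29/4,D:33/4):97/12,((O:1,W:1):53/4,R:57/4):25/12):35/12,(B:3,N:3):65/4)
total length: 247/3

O,W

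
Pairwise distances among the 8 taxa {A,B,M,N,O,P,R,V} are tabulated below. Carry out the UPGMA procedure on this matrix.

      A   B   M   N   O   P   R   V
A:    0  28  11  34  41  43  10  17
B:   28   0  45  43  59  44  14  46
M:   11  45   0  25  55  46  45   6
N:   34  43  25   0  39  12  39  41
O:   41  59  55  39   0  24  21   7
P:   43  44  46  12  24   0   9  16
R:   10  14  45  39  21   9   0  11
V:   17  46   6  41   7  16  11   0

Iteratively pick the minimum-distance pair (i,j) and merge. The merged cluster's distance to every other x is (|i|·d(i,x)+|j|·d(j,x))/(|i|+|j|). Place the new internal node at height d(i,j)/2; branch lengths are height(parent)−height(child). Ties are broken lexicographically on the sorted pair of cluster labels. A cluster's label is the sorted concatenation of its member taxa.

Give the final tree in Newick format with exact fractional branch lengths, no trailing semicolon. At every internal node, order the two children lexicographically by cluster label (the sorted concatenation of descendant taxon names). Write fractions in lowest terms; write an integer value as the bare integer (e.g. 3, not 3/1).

(((A:7,(M:3,V:3):4):103/12,(N:15,(O:45/4,(P:9/2,R:9/2):27/4):15/4):7/12):365/84,B:279/14)

iteration 1: select M,V (d=6); attach at lengths (3, 3); label the merged cluster MV
  updated: d(A,MV)=14, d(B,MV)=91/2, d(MV,N)=33, d(MV,O)=31, d(MV,P)=31, d(MV,R)=28
iteration 2: select P,R (d=9); attach at lengths (9/2, 9/2); label the merged cluster PR
  updated: d(A,PR)=53/2, d(B,PR)=29, d(MV,PR)=59/2, d(N,PR)=51/2, d(O,PR)=45/2
iteration 3: select A,MV (d=14); attach at lengths (7, 4); label the merged cluster AMV
  updated: d(AMV,B)=119/3, d(AMV,N)=100/3, d(AMV,O)=103/3, d(AMV,PR)=57/2
iteration 4: select O,PR (d=45/2); attach at lengths (45/4, 27/4); label the merged cluster OPR
  updated: d(AMV,OPR)=274/9, d(B,OPR)=39, d(N,OPR)=30
iteration 5: select N,OPR (d=30); attach at lengths (15, 15/4); label the merged cluster NOPR
  updated: d(AMV,NOPR)=187/6, d(B,NOPR)=40
iteration 6: select AMV,NOPR (d=187/6); attach at lengths (103/12, 7/12); label the merged cluster AMNOPRV
  updated: d(AMNOPRV,B)=279/7
iteration 7: select AMNOPRV,B (d=279/7); attach at lengths (365/84, 279/14); label the merged cluster ABMNOPRV
final tree: (((A:7,(M:3,V:3):4):103/12,(N:15,(O:45/4,(P:9/2,R:9/2):27/4):15/4):7/12):365/84,B:279/14)
total length: 2020/21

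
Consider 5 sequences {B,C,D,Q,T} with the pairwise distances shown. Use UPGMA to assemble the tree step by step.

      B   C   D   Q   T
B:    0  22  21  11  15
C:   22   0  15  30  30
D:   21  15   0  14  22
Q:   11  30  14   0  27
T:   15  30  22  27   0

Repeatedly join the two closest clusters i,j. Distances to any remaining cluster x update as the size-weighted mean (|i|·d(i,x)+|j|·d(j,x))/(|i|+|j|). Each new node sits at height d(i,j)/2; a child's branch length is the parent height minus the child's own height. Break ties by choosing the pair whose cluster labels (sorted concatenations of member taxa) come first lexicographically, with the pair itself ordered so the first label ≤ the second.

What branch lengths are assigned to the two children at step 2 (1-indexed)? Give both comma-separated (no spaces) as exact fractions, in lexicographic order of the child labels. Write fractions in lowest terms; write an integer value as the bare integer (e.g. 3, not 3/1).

15/2,15/2

iteration 1: select B,Q (d=11); attach at lengths (11/2, 11/2); label the merged cluster BQ
  updated: d(BQ,C)=26, d(BQ,D)=35/2, d(BQ,T)=21
iteration 2: select C,D (d=15); attach at lengths (15/2, 15/2); label the merged cluster CD
  updated: d(BQ,CD)=87/4, d(CD,T)=26
iteration 3: select BQ,T (d=21); attach at lengths (5, 21/2); label the merged cluster BQT
  updated: d(BQT,CD)=139/6
iteration 4: select BQT,CD (d=139/6); attach at lengths (13/12, 49/12); label the merged cluster BCDQT
final tree: (((B:11/2,Q:11/2):5,T:21/2):13/12,(C:15/2,D:15/2):49/12)
total length: 140/3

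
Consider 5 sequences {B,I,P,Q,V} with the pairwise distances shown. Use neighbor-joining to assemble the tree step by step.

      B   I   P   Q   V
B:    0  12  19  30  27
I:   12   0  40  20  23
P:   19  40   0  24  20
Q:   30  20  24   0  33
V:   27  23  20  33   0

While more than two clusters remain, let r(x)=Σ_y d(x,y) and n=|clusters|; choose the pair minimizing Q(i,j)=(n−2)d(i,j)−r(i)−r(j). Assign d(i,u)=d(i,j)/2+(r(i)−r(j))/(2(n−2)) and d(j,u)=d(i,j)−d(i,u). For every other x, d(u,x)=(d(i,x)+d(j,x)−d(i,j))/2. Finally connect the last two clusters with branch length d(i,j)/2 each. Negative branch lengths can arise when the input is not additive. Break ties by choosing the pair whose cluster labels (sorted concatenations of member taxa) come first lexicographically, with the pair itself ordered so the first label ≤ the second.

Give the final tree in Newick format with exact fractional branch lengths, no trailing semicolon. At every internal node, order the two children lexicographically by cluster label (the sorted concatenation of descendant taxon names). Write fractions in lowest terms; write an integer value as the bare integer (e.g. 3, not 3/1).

iteration 1: select B,I (d=12, Q=-147); attach at lengths (29/6, 43/6); label the merged cluster BI
  updated: d(BI,P)=47/2, d(BI,Q)=19, d(BI,V)=19
iteration 2: select BI,Q (d=19, Q=-199/2); attach at lengths (47/8, 105/8); label the merged cluster BIQ
  updated: d(BIQ,P)=57/4, d(BIQ,V)=33/2
iteration 3: select BIQ,P (d=57/4, Q=-203/4); attach at lengths (43/8, 71/8); label the merged cluster BIPQ
  updated: d(BIPQ,V)=89/8
iteration 4: select BIPQ,V (d=89/8); attach at lengths (89/16, 89/16); label the merged cluster BIPQV
final tree: ((((B:29/6,I:43/6):47/8,Q:105/8):43/8,P:71/8):89/16,V:89/16)
total length: 451/8

((((B:29/6,I:43/6):47/8,Q:105/8):43/8,P:71/8):89/16,V:89/16)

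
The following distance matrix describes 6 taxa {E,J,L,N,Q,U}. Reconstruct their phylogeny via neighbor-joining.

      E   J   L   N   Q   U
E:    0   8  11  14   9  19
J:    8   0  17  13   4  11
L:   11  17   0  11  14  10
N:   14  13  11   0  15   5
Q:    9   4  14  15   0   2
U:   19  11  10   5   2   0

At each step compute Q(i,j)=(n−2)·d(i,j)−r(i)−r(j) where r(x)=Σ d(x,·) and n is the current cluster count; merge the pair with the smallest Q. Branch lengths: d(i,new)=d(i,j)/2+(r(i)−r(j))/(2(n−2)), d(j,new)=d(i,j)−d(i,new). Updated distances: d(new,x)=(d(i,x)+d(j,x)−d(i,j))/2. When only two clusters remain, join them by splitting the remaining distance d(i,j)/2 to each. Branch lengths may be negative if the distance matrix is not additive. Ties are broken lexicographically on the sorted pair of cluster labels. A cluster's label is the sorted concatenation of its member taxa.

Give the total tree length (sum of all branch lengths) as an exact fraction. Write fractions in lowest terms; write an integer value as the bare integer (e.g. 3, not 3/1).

437/16

1. join N+U (d=5, Q=-85) ⇒ NU; edges |N|=31/8, |U|=9/8
  updated: d(E,NU)=14, d(J,NU)=19/2, d(L,NU)=8, d(NU,Q)=6
2. join L+NU (d=8, Q=-127/2) ⇒ LNU; edges |L|=73/12, |NU|=23/12
  updated: d(E,LNU)=17/2, d(J,LNU)=37/4, d(LNU,Q)=6
3. join E+LNU (d=17/2, Q=-129/4) ⇒ ELNU; edges |E|=75/16, |LNU|=61/16
  updated: d(ELNU,J)=35/8, d(ELNU,Q)=13/4
4. join ELNU+J (d=35/8, Q=-93/8) ⇒ EJLNU; edges |ELNU|=29/16, |J|=41/16
  updated: d(EJLNU,Q)=23/16
5. join EJLNU+Q (d=23/16) ⇒ EJLNQU; edges |EJLNU|=23/32, |Q|=23/32
final tree: (((E:75/16,(L:73/12,(N:31/8,U:9/8):23/12):61/16):29/16,J:41/16):23/32,Q:23/32)
total length: 437/16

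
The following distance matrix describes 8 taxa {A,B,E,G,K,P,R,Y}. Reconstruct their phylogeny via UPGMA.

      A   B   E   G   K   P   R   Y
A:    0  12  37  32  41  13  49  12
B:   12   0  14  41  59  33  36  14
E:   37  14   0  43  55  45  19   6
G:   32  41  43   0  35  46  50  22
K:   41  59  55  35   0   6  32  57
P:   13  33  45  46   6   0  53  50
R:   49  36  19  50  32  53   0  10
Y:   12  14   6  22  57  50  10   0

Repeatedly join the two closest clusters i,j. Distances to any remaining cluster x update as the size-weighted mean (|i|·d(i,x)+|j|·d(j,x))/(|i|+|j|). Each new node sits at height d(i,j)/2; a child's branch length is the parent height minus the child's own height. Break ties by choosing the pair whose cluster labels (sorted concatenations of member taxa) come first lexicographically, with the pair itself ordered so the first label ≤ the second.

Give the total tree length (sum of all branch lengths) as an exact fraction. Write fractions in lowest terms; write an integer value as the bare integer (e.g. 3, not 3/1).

474/5

iteration 1: select E,Y (d=6); attach at lengths (3, 3); label the merged cluster EY
  updated: d(A,EY)=49/2, d(B,EY)=14, d(EY,G)=65/2, d(EY,K)=56, d(EY,P)=95/2, d(EY,R)=29/2
iteration 2: select K,P (d=6); attach at lengths (3, 3); label the merged cluster KP
  updated: d(A,KP)=27, d(B,KP)=46, d(EY,KP)=207/4, d(G,KP)=81/2, d(KP,R)=85/2
iteration 3: select A,B (d=12); attach at lengths (6, 6); label the merged cluster AB
  updated: d(AB,EY)=77/4, d(AB,G)=73/2, d(AB,KP)=73/2, d(AB,R)=85/2
iteration 4: select EY,R (d=29/2); attach at lengths (17/4, 29/4); label the merged cluster ERY
  updated: d(AB,ERY)=27, d(ERY,G)=115/3, d(ERY,KP)=146/3
iteration 5: select AB,ERY (d=27); attach at lengths (15/2, 25/4); label the merged cluster ABERY
  updated: d(ABERY,G)=188/5, d(ABERY,KP)=219/5
iteration 6: select ABERY,G (d=188/5); attach at lengths (53/10, 94/5); label the merged cluster ABEGRY
  updated: d(ABEGRY,KP)=173/4
iteration 7: select ABEGRY,KP (d=173/4); attach at lengths (113/40, 149/8); label the merged cluster ABEGKPRY
final tree: ((((A:6,B:6):15/2,((E:3,Y:3):17/4,R:29/4):25/4):53/10,G:94/5):113/40,(K:3,P:3):149/8)
total length: 474/5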